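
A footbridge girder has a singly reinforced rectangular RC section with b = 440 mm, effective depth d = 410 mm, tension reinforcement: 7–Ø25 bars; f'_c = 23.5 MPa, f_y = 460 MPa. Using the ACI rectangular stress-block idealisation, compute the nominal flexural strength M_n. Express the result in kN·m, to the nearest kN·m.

M_n ≈ 506 kN·m

A_s = 7 × 491 = 3437 mm².
T = A_s f_y = 3437 × 460 = 1581020 N = 1581.02 kN.
From C = T: a = T/(0.85 f'_c b) = 1581020/(0.85 × 23.5 × 440) = 179.89 mm.
M_n = T(d − a/2) = 1581.02 kN × (410 − 89.945) mm = 506.01 kN·m.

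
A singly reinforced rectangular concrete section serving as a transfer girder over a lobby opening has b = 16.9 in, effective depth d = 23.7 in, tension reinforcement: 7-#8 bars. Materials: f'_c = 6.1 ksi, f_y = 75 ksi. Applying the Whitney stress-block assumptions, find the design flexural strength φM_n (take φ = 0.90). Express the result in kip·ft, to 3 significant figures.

φM_n ≈ 664 kip·ft

A_s = 7 × 0.79 = 5.53 in².
T = A_s f_y = 5.53 × 75 = 414.75 kips.
a = T/(0.85 f'_c b) = 414.75/(0.85 × 6.1 × 16.9) = 4.733 in.
M_n = T(d − a/2) = 414.75 × (23.7 − 2.3665) = 8848.1 kip·in = 8848.1/12 = 737.34 kip·ft.
φM_n = 0.90 × 737.34 = 663.61 kip·ft.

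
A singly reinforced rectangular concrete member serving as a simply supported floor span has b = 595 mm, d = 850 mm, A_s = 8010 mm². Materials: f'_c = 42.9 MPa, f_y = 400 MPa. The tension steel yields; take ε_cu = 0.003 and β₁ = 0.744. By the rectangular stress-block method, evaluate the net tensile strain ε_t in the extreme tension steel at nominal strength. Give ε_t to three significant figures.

ε_t ≈ 0.00985

a = A_s f_y/(0.85 f'_c b) = 147.67 mm.
β₁ = 0.744, so c = a/β₁ = 147.67/0.744 = 198.48 mm.
From the linear strain diagram with ε_cu = 0.003: ε_t = 0.003 (d − c)/c = 0.003 × (850 − 198.48)/198.48 = 0.00985.
Since ε_t ≥ 0.005, the section is tension-controlled.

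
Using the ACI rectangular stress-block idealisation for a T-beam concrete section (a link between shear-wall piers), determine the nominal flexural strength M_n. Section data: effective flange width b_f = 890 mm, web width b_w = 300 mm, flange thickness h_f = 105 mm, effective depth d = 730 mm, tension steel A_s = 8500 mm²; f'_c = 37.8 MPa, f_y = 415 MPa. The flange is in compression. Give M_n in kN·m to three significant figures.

M_n ≈ 2350 kN·m

Tension: T = A_s f_y = 8500 × 415 = 3527500 N.
Try a within the flange: a = T/(0.85 f'_c b_f) = 3527500/(0.85 × 37.8 × 890) = 123.36 mm.
a = 123.36 > h_f = 105 mm: the block extends into the web. Split into flange-overhang and web parts.
C_f = 0.85 f'_c (b_f − b_w) h_f = 0.85 × 37.8 × (890 − 300) × 105 = 1990454 N.
Remaining web compression depth: a_w = (T − C_f)/(0.85 f'_c b_w) = (3527500 − 1990454)/(0.85 × 37.8 × 300) = 159.46 mm.
M_n = C_f(d − h_f/2) + (T − C_f)(d − a_w/2) = 1990454 × (730 − 52.5) + 1537046 × (730 − 79.73) = 1348.53 + 999.49 = 2348.02 × 10⁶ N·mm.
M_n = 2348.02 kN·m.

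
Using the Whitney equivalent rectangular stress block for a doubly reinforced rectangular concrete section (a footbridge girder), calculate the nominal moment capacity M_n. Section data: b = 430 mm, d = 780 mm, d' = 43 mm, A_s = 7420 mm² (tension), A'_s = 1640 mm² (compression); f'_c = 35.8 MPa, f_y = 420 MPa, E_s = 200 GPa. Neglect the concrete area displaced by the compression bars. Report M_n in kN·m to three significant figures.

Assume both tension and compression steel yield.
Net tension couple steel: A_s − A'_s = 5780 mm².
a = (A_s − A'_s) f_y / (0.85 f'_c b) = 2427600/(0.85 × 35.8 × 430) = 185.53 mm.
c = a/β₁ = 185.53/0.794 = 233.66 mm; ε'_s = 0.003(c − d')/c = 0.0024 ≥ f_y/E_s = 0.0021, so compression steel does yield.
M_n = (A_s − A'_s) f_y (d − a/2) + A'_s f_y (d − d') = [2427600 × (780 − 92.765) + 688800 × (780 − 43)] × 10⁻⁶ = 1668.33 + 507.65 = 2175.98 kN·m.

M_n ≈ 2180 kN·m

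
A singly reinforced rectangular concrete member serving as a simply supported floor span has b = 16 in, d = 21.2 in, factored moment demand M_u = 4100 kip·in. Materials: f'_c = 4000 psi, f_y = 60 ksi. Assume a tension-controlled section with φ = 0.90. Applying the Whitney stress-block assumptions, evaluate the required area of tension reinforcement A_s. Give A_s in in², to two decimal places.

A_s ≈ 4.00 in²

M_n = M_u/φ = 4100/0.90 = 4555.56 kip·in.
From M_n = 0.85 f'_c a b (d − a/2):
a = d − √(d² − 2M_n/(0.85 f'_c b)) = 21.2 − √(21.2² − 2 × 4555.56/(0.85 × 4 × 16)) = 4.408 in.
A_s = 0.85 f'_c a b / f_y = 0.85 × 4 × 4.408 × 16 / 60 = 3.997 in².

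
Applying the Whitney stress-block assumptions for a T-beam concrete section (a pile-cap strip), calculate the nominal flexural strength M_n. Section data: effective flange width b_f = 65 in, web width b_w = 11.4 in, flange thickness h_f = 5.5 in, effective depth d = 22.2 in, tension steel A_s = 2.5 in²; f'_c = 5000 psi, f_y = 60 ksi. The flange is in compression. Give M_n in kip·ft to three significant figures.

M_n ≈ 274 kip·ft

Tension: T = A_s f_y = 2.5 × 60 = 150 kips.
Try a within the flange: a = T/(0.85 f'_c b_f) = 150/(0.85 × 5 × 65) = 0.543 in.
Since a = 0.543 ≤ h_f = 5.5 in, the stress block lies entirely in the flange; analyse as a rectangular beam of width b_f.
M_n = T(d − a/2) = 150 × (22.2 − 0.2715) = 3289.3 kip·in.
M_n = 3289.3/12 = 274.11 kip·ft.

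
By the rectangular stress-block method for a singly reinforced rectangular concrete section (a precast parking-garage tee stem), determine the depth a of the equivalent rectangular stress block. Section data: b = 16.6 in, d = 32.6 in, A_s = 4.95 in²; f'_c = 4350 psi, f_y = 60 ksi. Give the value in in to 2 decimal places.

a ≈ 4.84 in

T = A_s f_y = 4.95 × 60 = 297 kips.
a = T/(0.85 f'_c b) = 297/(0.85 × 4.35 × 16.6) = 4.84 in.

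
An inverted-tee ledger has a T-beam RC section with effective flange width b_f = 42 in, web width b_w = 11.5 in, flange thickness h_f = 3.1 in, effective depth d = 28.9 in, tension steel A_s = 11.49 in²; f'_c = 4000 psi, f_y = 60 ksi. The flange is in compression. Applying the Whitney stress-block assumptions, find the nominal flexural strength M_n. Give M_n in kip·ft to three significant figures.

Tension: T = A_s f_y = 11.49 × 60 = 689.4 kips.
Try a within the flange: a = T/(0.85 f'_c b_f) = 689.4/(0.85 × 4 × 42) = 4.828 in.
a = 4.828 > h_f = 3.1 in: the block extends into the web. Split into flange-overhang and web parts.
C_f = 0.85 f'_c (b_f − b_w) h_f = 0.85 × 4 × (42 − 11.5) × 3.1 = 321.5 kips.
Remaining web compression depth: a_w = (T − C_f)/(0.85 f'_c b_w) = (689.4 − 321.5)/(0.85 × 4 × 11.5) = 9.409 in.
M_n = C_f(d − h_f/2) + (T − C_f)(d − a_w/2) = 321.5 × (28.9 − 1.55) + 367.9 × (28.9 − 4.7045) = 8793.0 + 8901.5 = 17694.5 kip·in.
M_n = 17694.5/12 = 1474.54 kip·ft.

M_n ≈ 1470 kip·ft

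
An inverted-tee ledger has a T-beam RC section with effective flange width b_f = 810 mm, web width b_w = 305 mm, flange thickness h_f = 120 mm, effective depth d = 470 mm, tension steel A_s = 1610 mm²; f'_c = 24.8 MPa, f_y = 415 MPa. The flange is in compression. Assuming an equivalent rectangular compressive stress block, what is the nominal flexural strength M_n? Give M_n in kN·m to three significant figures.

Tension: T = A_s f_y = 1610 × 415 = 668150 N.
Try a within the flange: a = T/(0.85 f'_c b_f) = 668150/(0.85 × 24.8 × 810) = 39.13 mm.
Since a = 39.13 ≤ h_f = 120 mm, the stress block lies entirely in the flange; analyse as a rectangular beam of width b_f.
M_n = T(d − a/2) = 668150 × (470 − 19.565) = 300.96 × 10⁶ N·mm.
M_n = 300.96 kN·m.

M_n ≈ 301 kN·m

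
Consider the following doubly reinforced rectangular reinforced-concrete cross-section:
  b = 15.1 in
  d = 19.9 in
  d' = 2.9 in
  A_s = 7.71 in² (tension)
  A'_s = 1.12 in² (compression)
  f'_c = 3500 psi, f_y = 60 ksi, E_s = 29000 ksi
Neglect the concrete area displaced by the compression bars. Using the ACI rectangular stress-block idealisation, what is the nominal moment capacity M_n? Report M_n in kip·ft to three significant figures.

Assume both steels yield.
a = (A_s − A'_s) f_y/(0.85 f'_c b) = (7.71 − 1.12) × 60/(0.85 × 3.5 × 15.1) = 8.802 in.
c = a/β₁ = 8.802/0.85 = 10.355 in; ε'_s = 0.003(c − d')/c = 0.0022 ≥ ε_y = 0.0021, so the compression steel yields.
M_n = (A_s − A'_s) f_y (d − a/2) + A'_s f_y (d − d') = 395.4 × (19.9 − 4.401) + 67.2 × (19.9 − 2.9) = 6128.3 + 1142.4 = 7270.7 kip·in = 7270.7/12 = 605.89 kip·ft.

M_n ≈ 606 kip·ft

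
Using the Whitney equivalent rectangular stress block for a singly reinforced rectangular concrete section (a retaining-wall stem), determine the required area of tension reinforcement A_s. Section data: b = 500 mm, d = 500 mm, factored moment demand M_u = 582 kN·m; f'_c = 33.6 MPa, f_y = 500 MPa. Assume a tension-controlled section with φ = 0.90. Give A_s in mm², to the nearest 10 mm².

M_n = M_u/φ = 582/0.90 = 646.667 kN·m.
With M_n = 0.85 f'_c a b (d − a/2), solve the quadratic for a:
a = d − √(d² − 2M_n/(0.85 f'_c b)) = 500 − √(500² − 2 × 646.667×10⁶/(0.85 × 33.6 × 500)) = 100.71 mm.
A_s = 0.85 f'_c a b / f_y = 0.85 × 33.6 × 100.71 × 500 / 500 = 2876.3 mm².

A_s ≈ 2880 mm²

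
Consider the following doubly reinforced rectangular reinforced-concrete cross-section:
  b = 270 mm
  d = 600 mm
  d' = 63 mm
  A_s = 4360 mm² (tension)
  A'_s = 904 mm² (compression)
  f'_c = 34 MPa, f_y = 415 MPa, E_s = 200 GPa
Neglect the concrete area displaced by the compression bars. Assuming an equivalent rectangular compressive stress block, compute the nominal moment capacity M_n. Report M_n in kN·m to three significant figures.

M_n ≈ 930 kN·m

Assume both tension and compression steel yield.
Net tension couple steel: A_s − A'_s = 3456 mm².
a = (A_s − A'_s) f_y / (0.85 f'_c b) = 1434240/(0.85 × 34 × 270) = 183.81 mm.
c = a/β₁ = 183.81/0.807 = 227.77 mm; ε'_s = 0.003(c − d')/c = 0.0022 ≥ f_y/E_s = 0.0021, so compression steel does yield.
M_n = (A_s − A'_s) f_y (d − a/2) + A'_s f_y (d − d') = [1434240 × (600 − 91.905) + 375160 × (600 − 63)] × 10⁻⁶ = 728.73 + 201.46 = 930.19 kN·m.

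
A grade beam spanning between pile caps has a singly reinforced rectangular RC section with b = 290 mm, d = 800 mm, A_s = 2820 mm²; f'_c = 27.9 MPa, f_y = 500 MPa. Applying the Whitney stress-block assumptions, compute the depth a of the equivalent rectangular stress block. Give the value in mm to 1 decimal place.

a ≈ 205.0 mm

T = A_s f_y = 2820 × 500 = 1410000 N = 1410 kN.
Setting C = 0.85 f'_c a b equal to T: a = 1410000/(0.85 × 27.9 × 290) = 205.0 mm.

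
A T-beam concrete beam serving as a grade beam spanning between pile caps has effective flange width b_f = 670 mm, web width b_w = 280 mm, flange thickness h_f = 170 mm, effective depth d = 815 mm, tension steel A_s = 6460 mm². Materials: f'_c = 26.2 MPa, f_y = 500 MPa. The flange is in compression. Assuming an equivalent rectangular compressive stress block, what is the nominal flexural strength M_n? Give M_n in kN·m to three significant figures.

Tension: T = A_s f_y = 6460 × 500 = 3230000 N.
Try a within the flange: a = T/(0.85 f'_c b_f) = 3230000/(0.85 × 26.2 × 670) = 216.47 mm.
a = 216.47 > h_f = 170 mm: the block extends into the web. Split into flange-overhang and web parts.
C_f = 0.85 f'_c (b_f − b_w) h_f = 0.85 × 26.2 × (670 − 280) × 170 = 1476501 N.
Remaining web compression depth: a_w = (T − C_f)/(0.85 f'_c b_w) = (3230000 − 1476501)/(0.85 × 26.2 × 280) = 281.21 mm.
M_n = C_f(d − h_f/2) + (T − C_f)(d − a_w/2) = 1476501 × (815 − 85) + 1753499 × (815 − 140.605) = 1077.85 + 1182.55 = 2260.40 × 10⁶ N·mm.
M_n = 2260.40 kN·m.

M_n ≈ 2260 kN·m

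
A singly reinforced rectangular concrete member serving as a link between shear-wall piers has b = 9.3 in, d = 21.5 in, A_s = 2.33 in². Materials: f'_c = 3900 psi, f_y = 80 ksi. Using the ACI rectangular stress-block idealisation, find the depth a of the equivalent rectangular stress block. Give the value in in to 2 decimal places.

a ≈ 6.05 in

T = A_s f_y = 2.33 × 80 = 186.4 kips.
a = T/(0.85 f'_c b) = 186.4/(0.85 × 3.9 × 9.3) = 6.05 in.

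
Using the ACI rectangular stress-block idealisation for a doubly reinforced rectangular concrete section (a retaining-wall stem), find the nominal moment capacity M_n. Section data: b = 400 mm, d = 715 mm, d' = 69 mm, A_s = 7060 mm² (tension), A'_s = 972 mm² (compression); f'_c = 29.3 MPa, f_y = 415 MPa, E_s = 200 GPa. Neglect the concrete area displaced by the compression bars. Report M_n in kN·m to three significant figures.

M_n ≈ 1750 kN·m

Assume both tension and compression steel yield.
Net tension couple steel: A_s − A'_s = 6088 mm².
a = (A_s − A'_s) f_y / (0.85 f'_c b) = 2526520/(0.85 × 29.3 × 400) = 253.62 mm.
c = a/β₁ = 253.62/0.841 = 301.57 mm; ε'_s = 0.003(c − d')/c = 0.0023 ≥ f_y/E_s = 0.0021, so compression steel does yield.
M_n = (A_s − A'_s) f_y (d − a/2) + A'_s f_y (d − d') = [2526520 × (715 − 126.81) + 403380 × (715 − 69)] × 10⁻⁶ = 1486.07 + 260.58 = 1746.65 kN·m.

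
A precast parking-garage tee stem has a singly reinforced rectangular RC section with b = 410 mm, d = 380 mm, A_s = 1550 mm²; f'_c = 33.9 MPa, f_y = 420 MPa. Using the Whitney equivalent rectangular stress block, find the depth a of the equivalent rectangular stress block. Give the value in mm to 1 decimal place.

a ≈ 55.1 mm

T = A_s f_y = 1550 × 420 = 651000 N = 651 kN.
Setting C = 0.85 f'_c a b equal to T: a = 651000/(0.85 × 33.9 × 410) = 55.1 mm.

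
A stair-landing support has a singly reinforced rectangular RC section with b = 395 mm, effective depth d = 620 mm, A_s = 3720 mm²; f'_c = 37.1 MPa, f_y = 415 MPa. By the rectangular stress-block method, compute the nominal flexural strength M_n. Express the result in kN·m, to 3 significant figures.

M_n ≈ 861 kN·m

T = A_s f_y = 3720 × 415 = 1543800 N = 1543.8 kN.
From C = T: a = T/(0.85 f'_c b) = 1543800/(0.85 × 37.1 × 395) = 123.94 mm.
M_n = T(d − a/2) = 1543.8 kN × (620 − 61.97) mm = 861.49 kN·m.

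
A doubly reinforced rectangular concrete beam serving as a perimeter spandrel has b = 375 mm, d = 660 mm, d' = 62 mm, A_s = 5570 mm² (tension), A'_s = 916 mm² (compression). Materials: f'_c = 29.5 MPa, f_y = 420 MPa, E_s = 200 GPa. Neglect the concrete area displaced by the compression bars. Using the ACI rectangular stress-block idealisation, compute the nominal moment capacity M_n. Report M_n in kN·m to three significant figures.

M_n ≈ 1320 kN·m

Assume both tension and compression steel yield.
Net tension couple steel: A_s − A'_s = 4654 mm².
a = (A_s − A'_s) f_y / (0.85 f'_c b) = 1954680/(0.85 × 29.5 × 375) = 207.88 mm.
c = a/β₁ = 207.88/0.839 = 247.77 mm; ε'_s = 0.003(c − d')/c = 0.0022 ≥ f_y/E_s = 0.0021, so compression steel does yield.
M_n = (A_s − A'_s) f_y (d − a/2) + A'_s f_y (d − d') = [1954680 × (660 − 103.94) + 384720 × (660 − 62)] × 10⁻⁶ = 1086.92 + 230.06 = 1316.98 kN·m.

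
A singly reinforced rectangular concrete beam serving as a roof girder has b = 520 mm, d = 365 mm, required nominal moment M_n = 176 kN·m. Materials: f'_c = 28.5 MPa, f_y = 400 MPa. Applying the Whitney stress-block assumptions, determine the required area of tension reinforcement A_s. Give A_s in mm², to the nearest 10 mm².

With M_n = 0.85 f'_c a b (d − a/2), solve the quadratic for a:
a = d − √(d² − 2M_n/(0.85 f'_c b)) = 365 − √(365² − 2 × 176×10⁶/(0.85 × 28.5 × 520)) = 40.53 mm.
A_s = 0.85 f'_c a b / f_y = 0.85 × 28.5 × 40.53 × 520 / 400 = 1276.4 mm².

A_s ≈ 1280 mm²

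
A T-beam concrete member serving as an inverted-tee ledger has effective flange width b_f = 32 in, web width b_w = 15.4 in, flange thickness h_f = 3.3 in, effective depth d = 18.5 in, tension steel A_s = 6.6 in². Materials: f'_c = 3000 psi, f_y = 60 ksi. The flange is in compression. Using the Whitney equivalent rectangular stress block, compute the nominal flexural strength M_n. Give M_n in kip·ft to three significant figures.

M_n ≈ 522 kip·ft

Tension: T = A_s f_y = 6.6 × 60 = 396 kips.
Try a within the flange: a = T/(0.85 f'_c b_f) = 396/(0.85 × 3 × 32) = 4.853 in.
a = 4.853 > h_f = 3.3 in: the block extends into the web. Split into flange-overhang and web parts.
C_f = 0.85 f'_c (b_f − b_w) h_f = 0.85 × 3 × (32 − 15.4) × 3.3 = 139.7 kips.
Remaining web compression depth: a_w = (T − C_f)/(0.85 f'_c b_w) = (396 − 139.7)/(0.85 × 3 × 15.4) = 6.527 in.
M_n = C_f(d − h_f/2) + (T − C_f)(d − a_w/2) = 139.7 × (18.5 − 1.65) + 256.3 × (18.5 − 3.2635) = 2353.9 + 3905.1 = 6259.0 kip·in.
M_n = 6259.0/12 = 521.58 kip·ft.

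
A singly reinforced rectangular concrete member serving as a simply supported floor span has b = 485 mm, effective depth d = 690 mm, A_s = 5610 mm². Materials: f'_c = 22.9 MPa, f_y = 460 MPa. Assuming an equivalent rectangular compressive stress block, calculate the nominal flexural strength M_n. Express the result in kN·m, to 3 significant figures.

T = A_s f_y = 5610 × 460 = 2580600 N = 2580.6 kN.
From C = T: a = T/(0.85 f'_c b) = 2580600/(0.85 × 22.9 × 485) = 273.35 mm.
M_n = T(d − a/2) = 2580.6 kN × (690 − 136.675) mm = 1427.91 kN·m.

M_n ≈ 1430 kN·m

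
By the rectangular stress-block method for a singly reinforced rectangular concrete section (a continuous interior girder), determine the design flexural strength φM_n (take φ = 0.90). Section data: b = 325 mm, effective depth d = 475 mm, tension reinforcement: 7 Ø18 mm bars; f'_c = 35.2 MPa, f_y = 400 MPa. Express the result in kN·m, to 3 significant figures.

A_s = 7 × 254 = 1778 mm².
T = A_s f_y = 1778 × 400 = 711200 N = 711.2 kN.
From C = T: a = T/(0.85 f'_c b) = 711200/(0.85 × 35.2 × 325) = 73.14 mm.
M_n = T(d − a/2) = 711.2 kN × (475 − 36.57) mm = 311.81 kN·m.
φM_n = 0.90 × 311.81 = 280.63 kN·m.

φM_n ≈ 281 kN·m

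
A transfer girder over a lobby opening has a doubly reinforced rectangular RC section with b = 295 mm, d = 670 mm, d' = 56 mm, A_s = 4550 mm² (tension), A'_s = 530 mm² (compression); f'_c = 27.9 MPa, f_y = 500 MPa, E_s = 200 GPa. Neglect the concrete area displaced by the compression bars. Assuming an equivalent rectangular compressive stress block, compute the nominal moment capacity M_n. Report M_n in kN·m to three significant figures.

Assume both tension and compression steel yield.
Net tension couple steel: A_s − A'_s = 4020 mm².
a = (A_s − A'_s) f_y / (0.85 f'_c b) = 2010000/(0.85 × 27.9 × 295) = 287.31 mm.
c = a/β₁ = 287.31/0.85 = 338.01 mm; ε'_s = 0.003(c − d')/c = 0.0025 ≥ f_y/E_s = 0.0025, so compression steel does yield.
M_n = (A_s − A'_s) f_y (d − a/2) + A'_s f_y (d − d') = [2010000 × (670 − 143.655) + 265000 × (670 − 56)] × 10⁻⁶ = 1057.95 + 162.71 = 1220.66 kN·m.

M_n ≈ 1220 kN·m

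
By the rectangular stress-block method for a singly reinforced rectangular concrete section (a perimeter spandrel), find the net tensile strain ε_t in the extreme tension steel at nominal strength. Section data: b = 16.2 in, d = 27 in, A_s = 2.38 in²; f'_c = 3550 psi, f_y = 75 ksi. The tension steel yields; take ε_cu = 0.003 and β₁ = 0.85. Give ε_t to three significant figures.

ε_t ≈ 0.0159

a = A_s f_y/(0.85 f'_c b) = 3.652 in.
β₁ = 0.85, so c = a/β₁ = 3.652/0.85 = 4.296 in.
From the linear strain diagram with ε_cu = 0.003: ε_t = 0.003 (d − c)/c = 0.003 × (27 − 4.296)/4.296 = 0.0159.
Since ε_t ≥ 0.005, the section is tension-controlled.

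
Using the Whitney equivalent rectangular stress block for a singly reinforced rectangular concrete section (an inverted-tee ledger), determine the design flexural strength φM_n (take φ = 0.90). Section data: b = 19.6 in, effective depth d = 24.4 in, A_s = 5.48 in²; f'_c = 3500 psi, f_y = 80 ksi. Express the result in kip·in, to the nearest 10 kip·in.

φM_n ≈ 8140 kip·in

T = A_s f_y = 5.48 × 80 = 438.4 kips.
a = T/(0.85 f'_c b) = 438.4/(0.85 × 3.5 × 19.6) = 7.518 in.
M_n = T(d − a/2) = 438.4 × (24.4 − 3.759) = 9049.0 kip·in.
φM_n = 0.90 × 9049.0 = 8144.1 kip·in.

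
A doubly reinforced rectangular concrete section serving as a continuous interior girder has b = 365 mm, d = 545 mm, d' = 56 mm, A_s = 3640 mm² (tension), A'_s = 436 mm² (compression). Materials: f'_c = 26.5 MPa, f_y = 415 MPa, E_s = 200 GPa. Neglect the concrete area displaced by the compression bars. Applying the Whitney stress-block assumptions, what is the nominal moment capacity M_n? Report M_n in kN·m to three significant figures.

M_n ≈ 706 kN·m

Assume both tension and compression steel yield.
Net tension couple steel: A_s − A'_s = 3204 mm².
a = (A_s − A'_s) f_y / (0.85 f'_c b) = 1329660/(0.85 × 26.5 × 365) = 161.73 mm.
c = a/β₁ = 161.73/0.85 = 190.27 mm; ε'_s = 0.003(c − d')/c = 0.0021 ≥ f_y/E_s = 0.0021, so compression steel does yield.
M_n = (A_s − A'_s) f_y (d − a/2) + A'_s f_y (d − d') = [1329660 × (545 − 80.865) + 180940 × (545 − 56)] × 10⁻⁶ = 617.14 + 88.48 = 705.62 kN·m.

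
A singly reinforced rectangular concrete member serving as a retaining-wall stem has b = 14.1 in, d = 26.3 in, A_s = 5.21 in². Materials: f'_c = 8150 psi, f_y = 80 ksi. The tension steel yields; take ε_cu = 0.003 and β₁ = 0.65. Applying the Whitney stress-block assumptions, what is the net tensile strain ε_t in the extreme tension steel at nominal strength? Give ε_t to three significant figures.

a = A_s f_y/(0.85 f'_c b) = 4.267 in.
β₁ = 0.65, so c = a/β₁ = 4.267/0.65 = 6.565 in.
From the linear strain diagram with ε_cu = 0.003: ε_t = 0.003 (d − c)/c = 0.003 × (26.3 − 6.565)/6.565 = 0.00902.
Since ε_t ≥ 0.005, the section is tension-controlled.

ε_t ≈ 0.00902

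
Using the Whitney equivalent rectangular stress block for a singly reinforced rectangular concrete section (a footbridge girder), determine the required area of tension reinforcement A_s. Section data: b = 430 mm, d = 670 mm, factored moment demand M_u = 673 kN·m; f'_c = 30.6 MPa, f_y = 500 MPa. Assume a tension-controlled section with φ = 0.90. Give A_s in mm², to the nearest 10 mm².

A_s ≈ 2430 mm²

M_n = M_u/φ = 673/0.90 = 747.778 kN·m.
With M_n = 0.85 f'_c a b (d − a/2), solve the quadratic for a:
a = d − √(d² − 2M_n/(0.85 f'_c b)) = 670 − √(670² − 2 × 747.778×10⁶/(0.85 × 30.6 × 430)) = 108.59 mm.
A_s = 0.85 f'_c a b / f_y = 0.85 × 30.6 × 108.59 × 430 / 500 = 2429.0 mm².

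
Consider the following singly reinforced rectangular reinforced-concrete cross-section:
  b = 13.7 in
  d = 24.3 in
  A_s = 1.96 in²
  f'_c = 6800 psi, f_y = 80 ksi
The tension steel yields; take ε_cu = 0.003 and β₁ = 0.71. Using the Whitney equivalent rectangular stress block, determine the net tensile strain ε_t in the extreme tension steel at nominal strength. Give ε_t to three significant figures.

ε_t ≈ 0.0231

a = A_s f_y/(0.85 f'_c b) = 1.980 in.
β₁ = 0.71, so c = a/β₁ = 1.980/0.71 = 2.789 in.
From the linear strain diagram with ε_cu = 0.003: ε_t = 0.003 (d − c)/c = 0.003 × (24.3 − 2.789)/2.789 = 0.0231.
Since ε_t ≥ 0.005, the section is tension-controlled.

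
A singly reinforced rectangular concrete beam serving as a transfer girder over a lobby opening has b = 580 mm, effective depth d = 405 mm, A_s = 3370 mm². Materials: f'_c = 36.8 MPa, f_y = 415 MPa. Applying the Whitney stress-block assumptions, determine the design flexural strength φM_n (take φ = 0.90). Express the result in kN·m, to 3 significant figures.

φM_n ≈ 461 kN·m

T = A_s f_y = 3370 × 415 = 1398550 N = 1398.55 kN.
From C = T: a = T/(0.85 f'_c b) = 1398550/(0.85 × 36.8 × 580) = 77.09 mm.
M_n = T(d − a/2) = 1398.55 kN × (405 − 38.545) mm = 512.51 kN·m.
φM_n = 0.90 × 512.51 = 461.26 kN·m.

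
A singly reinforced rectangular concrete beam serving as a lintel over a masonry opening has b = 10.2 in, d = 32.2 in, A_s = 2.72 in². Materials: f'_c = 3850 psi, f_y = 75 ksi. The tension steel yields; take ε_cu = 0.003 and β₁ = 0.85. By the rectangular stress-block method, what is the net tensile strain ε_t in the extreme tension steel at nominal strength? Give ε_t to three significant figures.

ε_t ≈ 0.0104

a = A_s f_y/(0.85 f'_c b) = 6.112 in.
β₁ = 0.85, so c = a/β₁ = 6.112/0.85 = 7.191 in.
From the linear strain diagram with ε_cu = 0.003: ε_t = 0.003 (d − c)/c = 0.003 × (32.2 − 7.191)/7.191 = 0.0104.
Since ε_t ≥ 0.005, the section is tension-controlled.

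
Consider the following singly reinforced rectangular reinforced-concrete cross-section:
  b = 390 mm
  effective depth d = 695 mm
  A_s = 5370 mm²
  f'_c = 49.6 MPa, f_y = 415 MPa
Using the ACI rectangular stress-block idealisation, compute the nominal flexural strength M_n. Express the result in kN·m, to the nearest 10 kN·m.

M_n ≈ 1400 kN·m

T = A_s f_y = 5370 × 415 = 2228550 N = 2228.55 kN.
From C = T: a = T/(0.85 f'_c b) = 2228550/(0.85 × 49.6 × 390) = 135.54 mm.
M_n = T(d − a/2) = 2228.55 kN × (695 − 67.77) mm = 1397.81 kN·m.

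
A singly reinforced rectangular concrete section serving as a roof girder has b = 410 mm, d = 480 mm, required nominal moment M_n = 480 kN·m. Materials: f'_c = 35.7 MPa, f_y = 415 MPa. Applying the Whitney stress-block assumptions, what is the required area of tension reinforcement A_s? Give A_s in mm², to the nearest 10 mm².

A_s ≈ 2650 mm²

With M_n = 0.85 f'_c a b (d − a/2), solve the quadratic for a:
a = d − √(d² − 2M_n/(0.85 f'_c b)) = 480 − √(480² − 2 × 480×10⁶/(0.85 × 35.7 × 410)) = 88.54 mm.
A_s = 0.85 f'_c a b / f_y = 0.85 × 35.7 × 88.54 × 410 / 415 = 2654.4 mm².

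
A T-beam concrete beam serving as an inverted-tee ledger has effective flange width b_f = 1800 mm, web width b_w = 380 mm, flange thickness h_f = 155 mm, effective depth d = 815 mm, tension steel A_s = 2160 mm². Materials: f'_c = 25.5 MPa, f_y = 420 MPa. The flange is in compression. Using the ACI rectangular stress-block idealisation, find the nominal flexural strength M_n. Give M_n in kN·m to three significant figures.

Tension: T = A_s f_y = 2160 × 420 = 907200 N.
Try a within the flange: a = T/(0.85 f'_c b_f) = 907200/(0.85 × 25.5 × 1800) = 23.25 mm.
Since a = 23.25 ≤ h_f = 155 mm, the stress block lies entirely in the flange; analyse as a rectangular beam of width b_f.
M_n = T(d − a/2) = 907200 × (815 − 11.625) = 728.82 × 10⁶ N·mm.
M_n = 728.82 kN·m.

M_n ≈ 729 kN·m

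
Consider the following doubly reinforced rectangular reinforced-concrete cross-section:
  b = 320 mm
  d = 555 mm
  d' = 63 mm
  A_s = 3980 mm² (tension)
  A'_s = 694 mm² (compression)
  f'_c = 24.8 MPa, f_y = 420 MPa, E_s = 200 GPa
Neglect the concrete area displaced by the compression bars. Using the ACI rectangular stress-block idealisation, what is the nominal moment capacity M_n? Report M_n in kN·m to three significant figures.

Assume both tension and compression steel yield.
Net tension couple steel: A_s − A'_s = 3286 mm².
a = (A_s − A'_s) f_y / (0.85 f'_c b) = 1380120/(0.85 × 24.8 × 320) = 204.60 mm.
c = a/β₁ = 204.60/0.85 = 240.71 mm; ε'_s = 0.003(c − d')/c = 0.0022 ≥ f_y/E_s = 0.0021, so compression steel does yield.
M_n = (A_s − A'_s) f_y (d − a/2) + A'_s f_y (d − d') = [1380120 × (555 − 102.3) + 291480 × (555 − 63)] × 10⁻⁶ = 624.78 + 143.41 = 768.19 kN·m.

M_n ≈ 768 kN·m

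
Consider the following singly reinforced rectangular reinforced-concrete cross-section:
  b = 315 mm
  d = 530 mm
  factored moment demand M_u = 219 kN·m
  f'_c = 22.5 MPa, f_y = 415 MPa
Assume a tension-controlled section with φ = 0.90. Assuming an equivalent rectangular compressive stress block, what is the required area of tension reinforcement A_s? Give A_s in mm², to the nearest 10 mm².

A_s ≈ 1200 mm²

M_n = M_u/φ = 219/0.90 = 243.333 kN·m.
With M_n = 0.85 f'_c a b (d − a/2), solve the quadratic for a:
a = d − √(d² − 2M_n/(0.85 f'_c b)) = 530 − √(530² − 2 × 243.333×10⁶/(0.85 × 22.5 × 315)) = 82.66 mm.
A_s = 0.85 f'_c a b / f_y = 0.85 × 22.5 × 82.66 × 315 / 415 = 1199.9 mm².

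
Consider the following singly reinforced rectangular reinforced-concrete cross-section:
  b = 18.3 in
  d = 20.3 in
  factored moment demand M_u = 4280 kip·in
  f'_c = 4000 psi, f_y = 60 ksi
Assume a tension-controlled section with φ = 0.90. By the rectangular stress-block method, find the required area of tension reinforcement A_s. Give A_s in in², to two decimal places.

M_n = M_u/φ = 4280/0.90 = 4755.56 kip·in.
From M_n = 0.85 f'_c a b (d − a/2):
a = d − √(d² − 2M_n/(0.85 f'_c b)) = 20.3 − √(20.3² − 2 × 4755.56/(0.85 × 4 × 18.3)) = 4.199 in.
A_s = 0.85 f'_c a b / f_y = 0.85 × 4 × 4.199 × 18.3 / 60 = 4.354 in².

A_s ≈ 4.35 in²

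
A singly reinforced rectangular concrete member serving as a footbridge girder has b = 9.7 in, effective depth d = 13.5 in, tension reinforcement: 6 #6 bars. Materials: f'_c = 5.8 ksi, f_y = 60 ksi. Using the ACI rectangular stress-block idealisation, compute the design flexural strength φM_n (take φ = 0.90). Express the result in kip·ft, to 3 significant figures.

A_s = 6 × 0.44 = 2.64 in².
T = A_s f_y = 2.64 × 60 = 158.4 kips.
a = T/(0.85 f'_c b) = 158.4/(0.85 × 5.8 × 9.7) = 3.312 in.
M_n = T(d − a/2) = 158.4 × (13.5 − 1.656) = 1876.1 kip·in = 1876.1/12 = 156.34 kip·ft.
φM_n = 0.90 × 156.34 = 140.71 kip·ft.

φM_n ≈ 141 kip·ft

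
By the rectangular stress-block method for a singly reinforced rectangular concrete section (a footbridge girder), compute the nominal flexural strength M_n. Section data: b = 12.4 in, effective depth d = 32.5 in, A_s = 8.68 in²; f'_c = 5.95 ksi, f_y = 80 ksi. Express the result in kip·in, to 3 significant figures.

T = A_s f_y = 8.68 × 80 = 694.4 kips.
a = T/(0.85 f'_c b) = 694.4/(0.85 × 5.95 × 12.4) = 11.073 in.
M_n = T(d − a/2) = 694.4 × (32.5 − 5.5365) = 18723.5 kip·in.

M_n ≈ 18700 kip·in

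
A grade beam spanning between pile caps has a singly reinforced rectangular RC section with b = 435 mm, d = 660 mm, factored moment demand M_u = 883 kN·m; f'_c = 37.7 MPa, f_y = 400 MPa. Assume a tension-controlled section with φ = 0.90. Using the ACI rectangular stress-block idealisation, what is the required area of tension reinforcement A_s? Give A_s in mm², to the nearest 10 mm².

M_n = M_u/φ = 883/0.90 = 981.111 kN·m.
With M_n = 0.85 f'_c a b (d − a/2), solve the quadratic for a:
a = d − √(d² − 2M_n/(0.85 f'_c b)) = 660 − √(660² − 2 × 981.111×10⁶/(0.85 × 37.7 × 435)) = 117.01 mm.
A_s = 0.85 f'_c a b / f_y = 0.85 × 37.7 × 117.01 × 435 / 400 = 4077.7 mm².

A_s ≈ 4080 mm²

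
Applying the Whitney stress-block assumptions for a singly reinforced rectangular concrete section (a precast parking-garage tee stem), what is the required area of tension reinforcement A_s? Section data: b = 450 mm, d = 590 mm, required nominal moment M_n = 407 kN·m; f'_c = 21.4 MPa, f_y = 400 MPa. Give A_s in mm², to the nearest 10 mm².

With M_n = 0.85 f'_c a b (d − a/2), solve the quadratic for a:
a = d − √(d² − 2M_n/(0.85 f'_c b)) = 590 − √(590² − 2 × 407×10⁶/(0.85 × 21.4 × 450)) = 91.35 mm.
A_s = 0.85 f'_c a b / f_y = 0.85 × 21.4 × 91.35 × 450 / 400 = 1869.4 mm².

A_s ≈ 1870 mm²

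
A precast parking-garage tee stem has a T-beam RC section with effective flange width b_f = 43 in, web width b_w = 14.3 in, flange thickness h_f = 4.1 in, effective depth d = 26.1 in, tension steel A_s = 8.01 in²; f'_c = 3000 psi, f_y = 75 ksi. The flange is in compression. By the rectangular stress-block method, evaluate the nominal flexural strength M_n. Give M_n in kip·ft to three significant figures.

Tension: T = A_s f_y = 8.01 × 75 = 600.75 kips.
Try a within the flange: a = T/(0.85 f'_c b_f) = 600.75/(0.85 × 3 × 43) = 5.479 in.
a = 5.479 > h_f = 4.1 in: the block extends into the web. Split into flange-overhang and web parts.
C_f = 0.85 f'_c (b_f − b_w) h_f = 0.85 × 3 × (43 − 14.3) × 4.1 = 300.1 kips.
Remaining web compression depth: a_w = (T − C_f)/(0.85 f'_c b_w) = (600.75 − 300.1)/(0.85 × 3 × 14.3) = 8.245 in.
M_n = C_f(d − h_f/2) + (T − C_f)(d − a_w/2) = 300.1 × (26.1 − 2.05) + 300.65 × (26.1 − 4.1225) = 7217.4 + 6607.5 = 13824.9 kip·in.
M_n = 13824.9/12 = 1152.08 kip·ft.

M_n ≈ 1150 kip·ft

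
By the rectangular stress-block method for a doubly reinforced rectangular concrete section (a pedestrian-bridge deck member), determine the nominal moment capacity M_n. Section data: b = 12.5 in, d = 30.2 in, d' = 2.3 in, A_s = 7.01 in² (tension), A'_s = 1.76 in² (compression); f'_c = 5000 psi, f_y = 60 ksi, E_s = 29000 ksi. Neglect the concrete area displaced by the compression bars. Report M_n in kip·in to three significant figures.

Assume both steels yield.
a = (A_s − A'_s) f_y/(0.85 f'_c b) = (7.01 − 1.76) × 60/(0.85 × 5 × 12.5) = 5.929 in.
c = a/β₁ = 5.929/0.8 = 7.411 in; ε'_s = 0.003(c − d')/c = 0.0021 ≥ ε_y = 0.0021, so the compression steel yields.
M_n = (A_s − A'_s) f_y (d − a/2) + A'_s f_y (d − d') = 315 × (30.2 − 2.9645) + 105.6 × (30.2 − 2.3) = 8579.2 + 2946.2 = 11525.4 kip·in.

M_n ≈ 11500 kip·in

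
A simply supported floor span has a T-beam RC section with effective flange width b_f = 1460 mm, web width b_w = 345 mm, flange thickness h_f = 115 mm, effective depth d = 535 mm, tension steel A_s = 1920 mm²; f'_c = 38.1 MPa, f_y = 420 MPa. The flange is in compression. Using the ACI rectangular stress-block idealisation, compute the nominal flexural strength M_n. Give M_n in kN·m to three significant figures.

M_n ≈ 425 kN·m

Tension: T = A_s f_y = 1920 × 420 = 806400 N.
Try a within the flange: a = T/(0.85 f'_c b_f) = 806400/(0.85 × 38.1 × 1460) = 17.06 mm.
Since a = 17.06 ≤ h_f = 115 mm, the stress block lies entirely in the flange; analyse as a rectangular beam of width b_f.
M_n = T(d − a/2) = 806400 × (535 − 8.53) = 424.55 × 10⁶ N·mm.
M_n = 424.55 kN·m.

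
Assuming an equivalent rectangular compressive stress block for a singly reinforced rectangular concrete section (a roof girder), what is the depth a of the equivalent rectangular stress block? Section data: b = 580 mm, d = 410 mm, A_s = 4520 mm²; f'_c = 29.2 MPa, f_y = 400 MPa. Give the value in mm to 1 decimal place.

T = A_s f_y = 4520 × 400 = 1808000 N = 1808 kN.
Setting C = 0.85 f'_c a b equal to T: a = 1808000/(0.85 × 29.2 × 580) = 125.6 mm.

a ≈ 125.6 mm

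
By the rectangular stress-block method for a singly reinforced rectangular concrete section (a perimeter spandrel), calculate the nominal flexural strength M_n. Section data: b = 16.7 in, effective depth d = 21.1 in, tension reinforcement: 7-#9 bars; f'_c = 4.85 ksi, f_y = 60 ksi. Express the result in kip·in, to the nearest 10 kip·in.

M_n ≈ 7580 kip·in

A_s = 7 × 1 = 7 in².
T = A_s f_y = 7 × 60 = 420 kips.
a = T/(0.85 f'_c b) = 420/(0.85 × 4.85 × 16.7) = 6.101 in.
M_n = T(d − a/2) = 420 × (21.1 − 3.0505) = 7580.8 kip·in.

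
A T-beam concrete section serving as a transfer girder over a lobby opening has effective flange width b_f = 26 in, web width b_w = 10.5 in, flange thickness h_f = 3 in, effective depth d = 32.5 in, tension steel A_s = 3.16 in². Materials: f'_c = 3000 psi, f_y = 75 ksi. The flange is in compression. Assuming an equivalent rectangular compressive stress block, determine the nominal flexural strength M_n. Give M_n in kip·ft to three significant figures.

Tension: T = A_s f_y = 3.16 × 75 = 237 kips.
Try a within the flange: a = T/(0.85 f'_c b_f) = 237/(0.85 × 3 × 26) = 3.575 in.
a = 3.575 > h_f = 3 in: the block extends into the web. Split into flange-overhang and web parts.
C_f = 0.85 f'_c (b_f − b_w) h_f = 0.85 × 3 × (26 − 10.5) × 3 = 118.6 kips.
Remaining web compression depth: a_w = (T − C_f)/(0.85 f'_c b_w) = (237 − 118.6)/(0.85 × 3 × 10.5) = 4.422 in.
M_n = C_f(d − h_f/2) + (T − C_f)(d − a_w/2) = 118.6 × (32.5 − 1.5) + 118.4 × (32.5 − 2.211) = 3676.6 + 3586.2 = 7262.8 kip·in.
M_n = 7262.8/12 = 605.23 kip·ft.

M_n ≈ 605 kip·ft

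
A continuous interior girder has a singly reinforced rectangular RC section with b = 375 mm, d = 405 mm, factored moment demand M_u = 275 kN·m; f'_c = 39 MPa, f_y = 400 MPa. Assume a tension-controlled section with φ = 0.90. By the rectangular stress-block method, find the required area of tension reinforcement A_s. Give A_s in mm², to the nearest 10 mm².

M_n = M_u/φ = 275/0.90 = 305.556 kN·m.
With M_n = 0.85 f'_c a b (d − a/2), solve the quadratic for a:
a = d − √(d² − 2M_n/(0.85 f'_c b)) = 405 − √(405² − 2 × 305.556×10⁶/(0.85 × 39 × 375)) = 66.08 mm.
A_s = 0.85 f'_c a b / f_y = 0.85 × 39 × 66.08 × 375 / 400 = 2053.6 mm².

A_s ≈ 2050 mm²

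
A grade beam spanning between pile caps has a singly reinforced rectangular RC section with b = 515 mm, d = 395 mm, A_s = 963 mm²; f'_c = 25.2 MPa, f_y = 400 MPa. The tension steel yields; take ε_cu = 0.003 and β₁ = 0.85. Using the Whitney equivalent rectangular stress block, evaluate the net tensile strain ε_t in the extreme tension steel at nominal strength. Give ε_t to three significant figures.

ε_t ≈ 0.0258

a = A_s f_y/(0.85 f'_c b) = 34.92 mm.
β₁ = 0.85, so c = a/β₁ = 34.92/0.85 = 41.08 mm.
From the linear strain diagram with ε_cu = 0.003: ε_t = 0.003 (d − c)/c = 0.003 × (395 − 41.08)/41.08 = 0.0258.
Since ε_t ≥ 0.005, the section is tension-controlled.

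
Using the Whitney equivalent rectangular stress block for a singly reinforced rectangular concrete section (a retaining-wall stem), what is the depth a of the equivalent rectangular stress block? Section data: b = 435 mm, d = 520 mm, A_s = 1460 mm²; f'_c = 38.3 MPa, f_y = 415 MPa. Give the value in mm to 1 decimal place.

a ≈ 42.8 mm

T = A_s f_y = 1460 × 415 = 605900 N = 605.9 kN.
Setting C = 0.85 f'_c a b equal to T: a = 605900/(0.85 × 38.3 × 435) = 42.8 mm.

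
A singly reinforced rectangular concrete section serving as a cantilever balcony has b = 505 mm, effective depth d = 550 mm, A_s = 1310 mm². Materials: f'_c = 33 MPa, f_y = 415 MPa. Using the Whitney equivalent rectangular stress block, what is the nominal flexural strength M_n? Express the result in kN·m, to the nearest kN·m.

T = A_s f_y = 1310 × 415 = 543650 N = 543.65 kN.
From C = T: a = T/(0.85 f'_c b) = 543650/(0.85 × 33 × 505) = 38.38 mm.
M_n = T(d − a/2) = 543.65 kN × (550 − 19.19) mm = 288.57 kN·m.

M_n ≈ 289 kN·m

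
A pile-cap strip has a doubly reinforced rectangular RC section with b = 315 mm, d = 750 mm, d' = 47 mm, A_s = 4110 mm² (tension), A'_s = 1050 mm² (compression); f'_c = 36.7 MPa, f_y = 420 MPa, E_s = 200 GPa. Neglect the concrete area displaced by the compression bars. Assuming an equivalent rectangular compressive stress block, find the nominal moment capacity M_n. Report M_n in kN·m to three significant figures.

M_n ≈ 1190 kN·m

Assume both tension and compression steel yield.
Net tension couple steel: A_s − A'_s = 3060 mm².
a = (A_s − A'_s) f_y / (0.85 f'_c b) = 1285200/(0.85 × 36.7 × 315) = 130.79 mm.
c = a/β₁ = 130.79/0.788 = 165.98 mm; ε'_s = 0.003(c − d')/c = 0.0022 ≥ f_y/E_s = 0.0021, so compression steel does yield.
M_n = (A_s − A'_s) f_y (d − a/2) + A'_s f_y (d − d') = [1285200 × (750 − 65.395) + 441000 × (750 − 47)] × 10⁻⁶ = 879.85 + 310.02 = 1189.87 kN·m.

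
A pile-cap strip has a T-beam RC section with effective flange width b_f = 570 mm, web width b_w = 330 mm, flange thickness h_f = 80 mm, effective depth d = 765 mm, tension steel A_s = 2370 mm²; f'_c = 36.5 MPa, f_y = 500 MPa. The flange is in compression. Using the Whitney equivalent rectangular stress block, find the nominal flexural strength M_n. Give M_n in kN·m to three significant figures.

M_n ≈ 867 kN·m

Tension: T = A_s f_y = 2370 × 500 = 1185000 N.
Try a within the flange: a = T/(0.85 f'_c b_f) = 1185000/(0.85 × 36.5 × 570) = 67.01 mm.
Since a = 67.01 ≤ h_f = 80 mm, the stress block lies entirely in the flange; analyse as a rectangular beam of width b_f.
M_n = T(d − a/2) = 1185000 × (765 − 33.505) = 866.82 × 10⁶ N·mm.
M_n = 866.82 kN·m.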